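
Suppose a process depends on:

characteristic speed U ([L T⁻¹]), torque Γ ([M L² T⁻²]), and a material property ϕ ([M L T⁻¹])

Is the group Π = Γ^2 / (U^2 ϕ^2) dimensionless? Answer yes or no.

yes

Sum the exponent of each base dimension across the product:
  M: −2·[U]_M + 2·[Γ]_M − 2·[ϕ]_M = −2·(0) + 2·(1) − 2·(1) = 0
  L: −2·[U]_L + 2·[Γ]_L − 2·[ϕ]_L = −2·(1) + 2·(2) − 2·(1) = 0
  T: −2·[U]_T + 2·[Γ]_T − 2·[ϕ]_T = −2·(-1) + 2·(-2) − 2·(-1) = 0
All base exponents vanish — dimensionless.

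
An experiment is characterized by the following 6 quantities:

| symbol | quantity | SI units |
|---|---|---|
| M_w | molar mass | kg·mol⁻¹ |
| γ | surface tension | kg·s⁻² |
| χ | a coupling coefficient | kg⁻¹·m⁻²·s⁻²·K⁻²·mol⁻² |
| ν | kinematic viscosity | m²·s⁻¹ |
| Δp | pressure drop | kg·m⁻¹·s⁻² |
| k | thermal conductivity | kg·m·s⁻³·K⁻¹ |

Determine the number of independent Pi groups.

1

There are 6 variables and 5 base dimensions (M, L, T, Θ, N).
The dimension matrix has rank 5.
Independent dimensionless groups: 6 − 5 = 1.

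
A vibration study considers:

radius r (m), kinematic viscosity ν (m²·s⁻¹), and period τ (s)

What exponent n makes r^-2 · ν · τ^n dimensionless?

Balance the T exponent: (1)·n from τ, plus −2·(0) + (-1) = -1 from the rest, must sum to zero.
n − 1 = 0, so n = 1.

1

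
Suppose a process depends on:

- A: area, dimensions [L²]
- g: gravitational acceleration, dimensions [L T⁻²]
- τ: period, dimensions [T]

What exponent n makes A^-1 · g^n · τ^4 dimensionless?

2

Balance the L exponent: (1)·n from g, plus −(2) + 4·(0) = -2 from the rest, must sum to zero.
n − 2 = 0, so n = 2.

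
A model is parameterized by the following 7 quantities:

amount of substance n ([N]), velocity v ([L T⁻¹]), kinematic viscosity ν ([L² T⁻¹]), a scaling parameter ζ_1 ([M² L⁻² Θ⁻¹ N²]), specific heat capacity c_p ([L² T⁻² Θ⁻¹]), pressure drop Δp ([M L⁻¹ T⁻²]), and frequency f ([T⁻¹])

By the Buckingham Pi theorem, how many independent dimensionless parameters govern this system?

There are 7 variables and 5 base dimensions (M, L, T, Θ, N).
The dimension matrix has rank 5.
Independent dimensionless groups: 7 − 5 = 2.

2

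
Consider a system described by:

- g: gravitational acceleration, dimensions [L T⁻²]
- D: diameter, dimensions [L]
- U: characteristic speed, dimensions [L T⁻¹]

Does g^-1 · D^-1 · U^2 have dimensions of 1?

yes

Sum the exponent of each base dimension across the product:
  L: −[g]_L − [D]_L + 2·[U]_L = −(1) − (1) + 2·(1) = 0
  T: −[g]_T − [D]_T + 2·[U]_T = −(-2) − (0) + 2·(-1) = 0
All base exponents vanish — dimensionless.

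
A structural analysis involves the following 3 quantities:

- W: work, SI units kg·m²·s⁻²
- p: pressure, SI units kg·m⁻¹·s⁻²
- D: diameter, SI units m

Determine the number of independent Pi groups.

There are 3 variables and 3 base dimensions (M, L, T).
The dimension matrix has rank 2 (less than 3: the dimension vectors are linearly dependent).
Independent dimensionless groups: 3 − 2 = 1.

1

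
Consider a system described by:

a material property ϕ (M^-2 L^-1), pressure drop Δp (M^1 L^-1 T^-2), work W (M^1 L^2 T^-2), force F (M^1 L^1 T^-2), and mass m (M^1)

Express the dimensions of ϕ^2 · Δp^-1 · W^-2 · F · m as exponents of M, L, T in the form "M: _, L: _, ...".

M: -5, L: -4, T: 4

Collect each base-dimension exponent across the product:
  M: 2·(-2) − (1) − 2·(1) + (1) + (1) = -5
  L: 2·(-1) − (-1) − 2·(2) + (1) + (0) = -4
  T: 2·(0) − (-2) − 2·(-2) + (-2) + (0) = 4
So the dimensions are [M⁻⁵ L⁻⁴ T⁴].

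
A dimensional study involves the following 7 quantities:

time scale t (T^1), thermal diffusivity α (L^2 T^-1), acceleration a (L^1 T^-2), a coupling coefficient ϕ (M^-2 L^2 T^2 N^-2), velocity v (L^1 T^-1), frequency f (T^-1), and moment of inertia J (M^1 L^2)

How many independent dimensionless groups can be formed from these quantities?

3

There are 7 variables and 4 base dimensions (M, L, T, N).
The dimension matrix has rank 4.
Independent dimensionless groups: 7 − 4 = 3.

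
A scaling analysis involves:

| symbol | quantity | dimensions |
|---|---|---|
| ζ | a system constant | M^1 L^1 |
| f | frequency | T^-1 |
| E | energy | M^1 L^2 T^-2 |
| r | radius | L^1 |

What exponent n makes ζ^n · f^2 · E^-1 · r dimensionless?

Balance the M exponent: (1)·n from ζ, plus 2·(0) − (1) + (0) = -1 from the rest, must sum to zero.
n − 1 = 0, so n = 1.

1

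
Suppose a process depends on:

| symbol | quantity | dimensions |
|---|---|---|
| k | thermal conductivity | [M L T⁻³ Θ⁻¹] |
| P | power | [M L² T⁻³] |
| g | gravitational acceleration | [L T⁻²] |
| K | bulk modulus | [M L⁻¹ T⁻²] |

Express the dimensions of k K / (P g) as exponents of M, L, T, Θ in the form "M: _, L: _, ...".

Collect each base-dimension exponent across the product:
  M: (1) − (1) − (0) + (1) = 1
  L: (1) − (2) − (1) + (-1) = -3
  T: (-3) − (-3) − (-2) + (-2) = 0
  Θ: (-1) − (0) − (0) + (0) = -1
So the dimensions are [M L⁻³ Θ⁻¹].

M: 1, L: -3, T: 0, Θ: -1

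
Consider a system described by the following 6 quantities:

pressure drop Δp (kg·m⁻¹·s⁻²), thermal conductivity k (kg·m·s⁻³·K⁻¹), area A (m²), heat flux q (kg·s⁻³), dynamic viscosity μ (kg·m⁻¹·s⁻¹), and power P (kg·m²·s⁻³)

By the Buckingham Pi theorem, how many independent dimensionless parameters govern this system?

There are 6 variables and 4 base dimensions (M, L, T, Θ).
The dimension matrix has rank 4.
Independent dimensionless groups: 6 − 4 = 2.

2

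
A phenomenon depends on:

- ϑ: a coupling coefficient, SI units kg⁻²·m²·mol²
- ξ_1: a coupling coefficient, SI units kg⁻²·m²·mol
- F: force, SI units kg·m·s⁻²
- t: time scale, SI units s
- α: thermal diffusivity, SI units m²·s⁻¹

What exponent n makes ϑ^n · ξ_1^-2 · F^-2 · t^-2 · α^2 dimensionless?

1

Balance the M exponent: (-2)·n from ϑ, plus −2·(-2) − 2·(1) − 2·(0) + 2·(0) = 2 from the rest, must sum to zero.
-2n + 2 = 0, so n = 1.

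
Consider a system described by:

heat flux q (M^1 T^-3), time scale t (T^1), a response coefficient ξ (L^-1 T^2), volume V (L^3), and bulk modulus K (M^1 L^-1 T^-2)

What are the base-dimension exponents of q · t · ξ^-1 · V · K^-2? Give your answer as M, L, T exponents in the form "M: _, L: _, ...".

Collect each base-dimension exponent across the product:
  M: (1) + (0) − (0) + (0) − 2·(1) = -1
  L: (0) + (0) − (-1) + (3) − 2·(-1) = 6
  T: (-3) + (1) − (2) + (0) − 2·(-2) = 0
So the dimensions are [M⁻¹ L⁶].

M: -1, L: 6, T: 0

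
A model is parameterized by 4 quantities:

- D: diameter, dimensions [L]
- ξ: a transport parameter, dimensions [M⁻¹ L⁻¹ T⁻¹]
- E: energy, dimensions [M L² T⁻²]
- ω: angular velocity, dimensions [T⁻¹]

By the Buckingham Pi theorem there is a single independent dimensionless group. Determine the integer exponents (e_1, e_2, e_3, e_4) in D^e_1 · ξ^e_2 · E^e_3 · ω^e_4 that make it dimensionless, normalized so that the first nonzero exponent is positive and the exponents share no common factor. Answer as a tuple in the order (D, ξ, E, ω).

M: e_1·(0) + e_2·(-1) + e_3·(1) + e_4·(0) = 0
L: e_1·(1) + e_2·(-1) + e_3·(2) + e_4·(0) = 0
T: e_1·(0) + e_2·(-1) + e_3·(-2) + e_4·(-1) = 0
Solving this homogeneous linear system for the smallest-integer solution (first nonzero entry positive) gives (1, -1, -1, 3).

(1, -1, -1, 3)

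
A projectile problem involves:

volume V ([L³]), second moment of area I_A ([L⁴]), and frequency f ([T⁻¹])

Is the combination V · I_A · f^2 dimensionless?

no

Sum the exponent of each base dimension across the product:
  L: [V]_L + [I_A]_L + 2·[f]_L = (3) + (4) + 2·(0) = 7
  T: [V]_T + [I_A]_T + 2·[f]_T = (0) + (0) + 2·(-1) = -2
Net dimensions [L⁷ T⁻²] ≠ [1] — not dimensionless.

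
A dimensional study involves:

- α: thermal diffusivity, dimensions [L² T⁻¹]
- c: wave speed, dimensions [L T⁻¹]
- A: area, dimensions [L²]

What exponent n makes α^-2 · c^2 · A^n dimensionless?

Balance the L exponent: (2)·n from A, plus −2·(2) + 2·(1) = -2 from the rest, must sum to zero.
2n − 2 = 0, so n = 1.

1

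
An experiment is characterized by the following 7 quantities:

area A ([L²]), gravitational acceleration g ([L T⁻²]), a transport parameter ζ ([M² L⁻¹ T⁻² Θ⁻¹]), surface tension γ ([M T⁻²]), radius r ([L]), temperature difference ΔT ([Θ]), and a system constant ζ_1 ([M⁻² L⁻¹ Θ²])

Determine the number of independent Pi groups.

3

There are 7 variables and 4 base dimensions (M, L, T, Θ).
The dimension matrix has rank 4.
Independent dimensionless groups: 7 − 4 = 3.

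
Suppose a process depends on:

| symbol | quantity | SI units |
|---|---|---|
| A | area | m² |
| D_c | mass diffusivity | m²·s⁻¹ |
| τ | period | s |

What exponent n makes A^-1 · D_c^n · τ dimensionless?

1

Balance the L exponent: (2)·n from D_c, plus −(2) + (0) = -2 from the rest, must sum to zero.
2n − 2 = 0, so n = 1.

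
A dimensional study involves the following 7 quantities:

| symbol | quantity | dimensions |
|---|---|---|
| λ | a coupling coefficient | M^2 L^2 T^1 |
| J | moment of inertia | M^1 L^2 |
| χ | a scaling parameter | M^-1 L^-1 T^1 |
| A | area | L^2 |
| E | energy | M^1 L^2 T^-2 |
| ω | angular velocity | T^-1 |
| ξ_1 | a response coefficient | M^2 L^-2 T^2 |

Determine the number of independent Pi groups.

There are 7 variables and 3 base dimensions (M, L, T).
The dimension matrix has rank 3.
Independent dimensionless groups: 7 − 3 = 4.

4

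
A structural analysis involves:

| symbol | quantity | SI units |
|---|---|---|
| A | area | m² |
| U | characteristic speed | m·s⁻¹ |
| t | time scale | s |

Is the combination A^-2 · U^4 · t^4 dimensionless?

yes

Sum the exponent of each base dimension across the product:
  L: −2·[A]_L + 4·[U]_L + 4·[t]_L = −2·(2) + 4·(1) + 4·(0) = 0
  T: −2·[A]_T + 4·[U]_T + 4·[t]_T = −2·(0) + 4·(-1) + 4·(1) = 0
All base exponents vanish — dimensionless.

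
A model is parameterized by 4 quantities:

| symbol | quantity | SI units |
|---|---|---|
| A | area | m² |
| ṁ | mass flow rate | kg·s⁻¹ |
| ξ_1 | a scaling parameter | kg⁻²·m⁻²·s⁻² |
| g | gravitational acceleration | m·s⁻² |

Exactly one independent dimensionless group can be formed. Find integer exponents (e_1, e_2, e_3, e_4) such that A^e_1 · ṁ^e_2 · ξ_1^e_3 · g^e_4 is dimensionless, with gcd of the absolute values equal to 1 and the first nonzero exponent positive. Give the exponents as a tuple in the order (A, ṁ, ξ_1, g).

M: e_1·(0) + e_2·(1) + e_3·(-2) + e_4·(0) = 0
L: e_1·(2) + e_2·(0) + e_3·(-2) + e_4·(1) = 0
T: e_1·(0) + e_2·(-1) + e_3·(-2) + e_4·(-2) = 0
Solving this homogeneous linear system for the smallest-integer solution (first nonzero entry positive) gives (2, 2, 1, -2).

(2, 2, 1, -2)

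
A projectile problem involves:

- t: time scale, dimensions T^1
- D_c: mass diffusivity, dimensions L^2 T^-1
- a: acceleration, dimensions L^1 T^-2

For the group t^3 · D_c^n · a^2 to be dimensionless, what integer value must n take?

-1

Balance the L exponent: (2)·n from D_c, plus 3·(0) + 2·(1) = 2 from the rest, must sum to zero.
2n + 2 = 0, so n = -1.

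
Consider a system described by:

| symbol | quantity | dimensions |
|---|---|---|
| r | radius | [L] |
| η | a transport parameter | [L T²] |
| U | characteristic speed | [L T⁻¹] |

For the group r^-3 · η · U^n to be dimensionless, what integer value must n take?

Balance the L exponent: (1)·n from U, plus −3·(1) + (1) = -2 from the rest, must sum to zero.
n − 2 = 0, so n = 2.

2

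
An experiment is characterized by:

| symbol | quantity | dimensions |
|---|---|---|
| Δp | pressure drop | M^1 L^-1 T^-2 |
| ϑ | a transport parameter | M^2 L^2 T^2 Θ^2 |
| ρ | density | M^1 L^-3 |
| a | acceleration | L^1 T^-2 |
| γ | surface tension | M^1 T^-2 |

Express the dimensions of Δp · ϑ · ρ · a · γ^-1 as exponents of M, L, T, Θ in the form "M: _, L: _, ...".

M: 3, L: -1, T: 0, Θ: 2

Collect each base-dimension exponent across the product:
  M: (1) + (2) + (1) + (0) − (1) = 3
  L: (-1) + (2) + (-3) + (1) − (0) = -1
  T: (-2) + (2) + (0) + (-2) − (-2) = 0
  Θ: (0) + (2) + (0) + (0) − (0) = 2
So the dimensions are [M³ L⁻¹ Θ²].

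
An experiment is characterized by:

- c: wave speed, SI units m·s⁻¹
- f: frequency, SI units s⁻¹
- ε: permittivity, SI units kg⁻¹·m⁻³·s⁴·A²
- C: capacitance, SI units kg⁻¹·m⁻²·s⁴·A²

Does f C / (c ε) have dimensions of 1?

Sum the exponent of each base dimension across the product:
  M: −[c]_M + [f]_M − [ε]_M + [C]_M = −(0) + (0) − (-1) + (-1) = 0
  L: −[c]_L + [f]_L − [ε]_L + [C]_L = −(1) + (0) − (-3) + (-2) = 0
  T: −[c]_T + [f]_T − [ε]_T + [C]_T = −(-1) + (-1) − (4) + (4) = 0
  I: −[c]_I + [f]_I − [ε]_I + [C]_I = −(0) + (0) − (2) + (2) = 0
All base exponents vanish — dimensionless.

yes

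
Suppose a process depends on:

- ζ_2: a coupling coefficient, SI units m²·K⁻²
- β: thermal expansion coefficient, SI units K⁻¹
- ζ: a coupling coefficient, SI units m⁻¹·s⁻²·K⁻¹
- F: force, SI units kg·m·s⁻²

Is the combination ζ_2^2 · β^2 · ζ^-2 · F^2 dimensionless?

no

Sum the exponent of each base dimension across the product:
  M: 2·[ζ_2]_M + 2·[β]_M − 2·[ζ]_M + 2·[F]_M = 2·(0) + 2·(0) − 2·(0) + 2·(1) = 2
  L: 2·[ζ_2]_L + 2·[β]_L − 2·[ζ]_L + 2·[F]_L = 2·(2) + 2·(0) − 2·(-1) + 2·(1) = 8
  T: 2·[ζ_2]_T + 2·[β]_T − 2·[ζ]_T + 2·[F]_T = 2·(0) + 2·(0) − 2·(-2) + 2·(-2) = 0
  Θ: 2·[ζ_2]_Θ + 2·[β]_Θ − 2·[ζ]_Θ + 2·[F]_Θ = 2·(-2) + 2·(-1) − 2·(-1) + 2·(0) = -4
Net dimensions [M² L⁸ Θ⁻⁴] ≠ [1] — not dimensionless.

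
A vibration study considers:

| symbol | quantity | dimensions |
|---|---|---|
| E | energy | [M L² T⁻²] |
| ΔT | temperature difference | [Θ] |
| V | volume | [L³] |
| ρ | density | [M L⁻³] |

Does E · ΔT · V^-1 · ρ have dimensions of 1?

Sum the exponent of each base dimension across the product:
  M: [E]_M + [ΔT]_M − [V]_M + [ρ]_M = (1) + (0) − (0) + (1) = 2
  L: [E]_L + [ΔT]_L − [V]_L + [ρ]_L = (2) + (0) − (3) + (-3) = -4
  T: [E]_T + [ΔT]_T − [V]_T + [ρ]_T = (-2) + (0) − (0) + (0) = -2
  Θ: [E]_Θ + [ΔT]_Θ − [V]_Θ + [ρ]_Θ = (0) + (1) − (0) + (0) = 1
Net dimensions [M² L⁻⁴ T⁻² Θ] ≠ [1] — not dimensionless.

no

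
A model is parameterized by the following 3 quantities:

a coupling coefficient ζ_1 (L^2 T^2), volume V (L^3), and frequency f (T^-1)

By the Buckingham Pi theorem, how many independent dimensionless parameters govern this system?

There are 3 variables and 2 base dimensions (L, T).
The dimension matrix has rank 2.
Independent dimensionless groups: 3 − 2 = 1.

1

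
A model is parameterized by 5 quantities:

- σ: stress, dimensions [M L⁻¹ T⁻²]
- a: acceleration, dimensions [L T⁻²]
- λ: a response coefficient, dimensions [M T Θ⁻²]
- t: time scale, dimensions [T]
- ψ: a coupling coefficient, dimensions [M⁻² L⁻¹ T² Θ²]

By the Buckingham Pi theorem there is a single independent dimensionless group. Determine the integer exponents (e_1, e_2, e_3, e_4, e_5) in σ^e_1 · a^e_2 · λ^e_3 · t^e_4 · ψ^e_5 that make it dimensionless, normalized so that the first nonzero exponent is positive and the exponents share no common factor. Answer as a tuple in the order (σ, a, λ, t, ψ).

(1, 2, 1, 3, 1)

M: e_1·(1) + e_2·(0) + e_3·(1) + e_4·(0) + e_5·(-2) = 0
L: e_1·(-1) + e_2·(1) + e_3·(0) + e_4·(0) + e_5·(-1) = 0
T: e_1·(-2) + e_2·(-2) + e_3·(1) + e_4·(1) + e_5·(2) = 0
Θ: e_1·(0) + e_2·(0) + e_3·(-2) + e_4·(0) + e_5·(2) = 0
Solving this homogeneous linear system for the smallest-integer solution (first nonzero entry positive) gives (1, 2, 1, 3, 1).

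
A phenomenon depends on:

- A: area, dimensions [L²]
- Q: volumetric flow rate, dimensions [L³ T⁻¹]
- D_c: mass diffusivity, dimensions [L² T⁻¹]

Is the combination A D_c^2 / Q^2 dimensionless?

yes

Sum the exponent of each base dimension across the product:
  M: [A]_M − 2·[Q]_M + 2·[D_c]_M = (0) − 2·(0) + 2·(0) = 0
  L: [A]_L − 2·[Q]_L + 2·[D_c]_L = (2) − 2·(3) + 2·(2) = 0
  T: [A]_T − 2·[Q]_T + 2·[D_c]_T = (0) − 2·(-1) + 2·(-1) = 0
All base exponents vanish — dimensionless.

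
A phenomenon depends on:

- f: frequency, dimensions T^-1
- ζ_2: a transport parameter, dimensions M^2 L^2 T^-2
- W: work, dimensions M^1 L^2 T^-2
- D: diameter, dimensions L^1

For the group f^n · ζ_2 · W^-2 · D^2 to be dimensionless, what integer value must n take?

Balance the T exponent: (-1)·n from f, plus (-2) − 2·(-2) + 2·(0) = 2 from the rest, must sum to zero.
−n + 2 = 0, so n = 2.

2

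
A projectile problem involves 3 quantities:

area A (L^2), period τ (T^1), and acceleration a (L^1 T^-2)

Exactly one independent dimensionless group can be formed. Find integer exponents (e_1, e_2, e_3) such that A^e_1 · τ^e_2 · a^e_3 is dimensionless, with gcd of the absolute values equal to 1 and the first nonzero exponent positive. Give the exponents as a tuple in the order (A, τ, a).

L: e_1·(2) + e_2·(0) + e_3·(1) = 0
T: e_1·(0) + e_2·(1) + e_3·(-2) = 0
Solving this homogeneous linear system for the smallest-integer solution (first nonzero entry positive) gives (1, -4, -2).

(1, -4, -2)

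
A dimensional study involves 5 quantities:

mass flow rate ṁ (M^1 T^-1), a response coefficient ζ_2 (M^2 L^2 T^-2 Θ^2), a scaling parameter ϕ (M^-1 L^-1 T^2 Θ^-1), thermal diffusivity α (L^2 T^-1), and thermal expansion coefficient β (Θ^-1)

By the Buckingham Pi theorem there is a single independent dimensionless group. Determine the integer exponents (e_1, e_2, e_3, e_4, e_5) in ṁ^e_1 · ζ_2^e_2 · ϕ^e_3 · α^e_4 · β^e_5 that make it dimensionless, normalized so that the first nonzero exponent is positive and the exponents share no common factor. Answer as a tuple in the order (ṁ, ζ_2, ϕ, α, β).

M: e_1·(1) + e_2·(2) + e_3·(-1) + e_4·(0) + e_5·(0) = 0
L: e_1·(0) + e_2·(2) + e_3·(-1) + e_4·(2) + e_5·(0) = 0
T: e_1·(-1) + e_2·(-2) + e_3·(2) + e_4·(-1) + e_5·(0) = 0
Θ: e_1·(0) + e_2·(2) + e_3·(-1) + e_4·(0) + e_5·(-1) = 0
Solving this homogeneous linear system for the smallest-integer solution (first nonzero entry positive) gives (4, -1, 2, 2, -4).

(4, -1, 2, 2, -4)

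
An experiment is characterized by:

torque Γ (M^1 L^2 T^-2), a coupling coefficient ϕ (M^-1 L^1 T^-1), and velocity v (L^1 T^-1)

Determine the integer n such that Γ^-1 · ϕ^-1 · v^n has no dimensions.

Balance the L exponent: (1)·n from v, plus −(2) − (1) = -3 from the rest, must sum to zero.
n − 3 = 0, so n = 3.

3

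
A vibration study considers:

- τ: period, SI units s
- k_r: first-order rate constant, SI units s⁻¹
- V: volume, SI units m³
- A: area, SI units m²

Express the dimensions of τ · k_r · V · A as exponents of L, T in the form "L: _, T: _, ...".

L: 5, T: 0

Collect each base-dimension exponent across the product:
  L: (0) + (0) + (3) + (2) = 5
  T: (1) + (-1) + (0) + (0) = 0
So the dimensions are [L⁵].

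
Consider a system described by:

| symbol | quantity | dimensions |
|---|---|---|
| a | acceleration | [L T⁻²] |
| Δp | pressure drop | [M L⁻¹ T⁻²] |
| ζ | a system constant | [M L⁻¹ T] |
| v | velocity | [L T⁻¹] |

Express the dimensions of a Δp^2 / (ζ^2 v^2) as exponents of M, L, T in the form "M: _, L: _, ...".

Collect each base-dimension exponent across the product:
  M: (0) + 2·(1) − 2·(1) − 2·(0) = 0
  L: (1) + 2·(-1) − 2·(-1) − 2·(1) = -1
  T: (-2) + 2·(-2) − 2·(1) − 2·(-1) = -6
So the dimensions are [L⁻¹ T⁻⁶].

M: 0, L: -1, T: -6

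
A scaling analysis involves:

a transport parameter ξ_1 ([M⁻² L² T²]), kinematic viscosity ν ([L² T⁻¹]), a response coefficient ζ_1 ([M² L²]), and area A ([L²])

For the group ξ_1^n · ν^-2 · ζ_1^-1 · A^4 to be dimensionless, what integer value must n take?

Balance the M exponent: (-2)·n from ξ_1, plus −2·(0) − (2) + 4·(0) = -2 from the rest, must sum to zero.
-2n − 2 = 0, so n = -1.

-1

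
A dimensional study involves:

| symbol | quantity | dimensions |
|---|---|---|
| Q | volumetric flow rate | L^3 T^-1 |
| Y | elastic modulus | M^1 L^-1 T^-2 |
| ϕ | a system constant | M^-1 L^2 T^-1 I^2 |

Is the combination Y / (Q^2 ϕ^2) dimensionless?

Sum the exponent of each base dimension across the product:
  M: −2·[Q]_M + [Y]_M − 2·[ϕ]_M = −2·(0) + (1) − 2·(-1) = 3
  L: −2·[Q]_L + [Y]_L − 2·[ϕ]_L = −2·(3) + (-1) − 2·(2) = -11
  T: −2·[Q]_T + [Y]_T − 2·[ϕ]_T = −2·(-1) + (-2) − 2·(-1) = 2
  I: −2·[Q]_I + [Y]_I − 2·[ϕ]_I = −2·(0) + (0) − 2·(2) = -4
Net dimensions [M³ L⁻¹¹ T² I⁻⁴] ≠ [1] — not dimensionless.

no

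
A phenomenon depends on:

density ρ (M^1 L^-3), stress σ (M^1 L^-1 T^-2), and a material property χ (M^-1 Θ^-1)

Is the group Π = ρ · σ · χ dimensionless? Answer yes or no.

no

Sum the exponent of each base dimension across the product:
  M: [ρ]_M + [σ]_M + [χ]_M = (1) + (1) + (-1) = 1
  L: [ρ]_L + [σ]_L + [χ]_L = (-3) + (-1) + (0) = -4
  T: [ρ]_T + [σ]_T + [χ]_T = (0) + (-2) + (0) = -2
  Θ: [ρ]_Θ + [σ]_Θ + [χ]_Θ = (0) + (0) + (-1) = -1
Net dimensions [M L⁻⁴ T⁻² Θ⁻¹] ≠ [1] — not dimensionless.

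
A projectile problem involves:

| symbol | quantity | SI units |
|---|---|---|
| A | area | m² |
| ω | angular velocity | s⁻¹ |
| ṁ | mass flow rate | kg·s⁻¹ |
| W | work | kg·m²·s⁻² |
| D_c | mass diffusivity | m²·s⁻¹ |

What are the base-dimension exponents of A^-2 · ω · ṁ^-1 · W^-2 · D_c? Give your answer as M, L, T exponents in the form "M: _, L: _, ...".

Collect each base-dimension exponent across the product:
  M: −2·(0) + (0) − (1) − 2·(1) + (0) = -3
  L: −2·(2) + (0) − (0) − 2·(2) + (2) = -6
  T: −2·(0) + (-1) − (-1) − 2·(-2) + (-1) = 3
So the dimensions are [M⁻³ L⁻⁶ T³].

M: -3, L: -6, T: 3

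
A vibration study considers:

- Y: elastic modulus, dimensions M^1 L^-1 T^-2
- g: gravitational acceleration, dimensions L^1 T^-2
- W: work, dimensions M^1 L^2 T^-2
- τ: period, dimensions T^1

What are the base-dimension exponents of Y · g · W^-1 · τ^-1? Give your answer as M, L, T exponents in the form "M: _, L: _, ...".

Collect each base-dimension exponent across the product:
  M: (1) + (0) − (1) − (0) = 0
  L: (-1) + (1) − (2) − (0) = -2
  T: (-2) + (-2) − (-2) − (1) = -3
So the dimensions are [L⁻² T⁻³].

M: 0, L: -2, T: -3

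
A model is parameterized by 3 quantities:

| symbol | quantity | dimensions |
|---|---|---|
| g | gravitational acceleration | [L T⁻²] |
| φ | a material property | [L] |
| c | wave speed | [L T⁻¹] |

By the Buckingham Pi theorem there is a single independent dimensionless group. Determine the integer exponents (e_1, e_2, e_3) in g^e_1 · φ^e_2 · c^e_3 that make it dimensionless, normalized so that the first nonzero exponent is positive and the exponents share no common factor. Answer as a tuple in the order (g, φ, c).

L: e_1·(1) + e_2·(1) + e_3·(1) = 0
T: e_1·(-2) + e_2·(0) + e_3·(-1) = 0
Solving this homogeneous linear system for the smallest-integer solution (first nonzero entry positive) gives (1, 1, -2).

(1, 1, -2)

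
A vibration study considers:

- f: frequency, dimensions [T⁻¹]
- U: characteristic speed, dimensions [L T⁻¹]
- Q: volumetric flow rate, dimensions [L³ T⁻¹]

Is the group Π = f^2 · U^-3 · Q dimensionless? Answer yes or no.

Sum the exponent of each base dimension across the product:
  M: 2·[f]_M − 3·[U]_M + [Q]_M = 2·(0) − 3·(0) + (0) = 0
  L: 2·[f]_L − 3·[U]_L + [Q]_L = 2·(0) − 3·(1) + (3) = 0
  T: 2·[f]_T − 3·[U]_T + [Q]_T = 2·(-1) − 3·(-1) + (-1) = 0
All base exponents vanish — dimensionless.

yes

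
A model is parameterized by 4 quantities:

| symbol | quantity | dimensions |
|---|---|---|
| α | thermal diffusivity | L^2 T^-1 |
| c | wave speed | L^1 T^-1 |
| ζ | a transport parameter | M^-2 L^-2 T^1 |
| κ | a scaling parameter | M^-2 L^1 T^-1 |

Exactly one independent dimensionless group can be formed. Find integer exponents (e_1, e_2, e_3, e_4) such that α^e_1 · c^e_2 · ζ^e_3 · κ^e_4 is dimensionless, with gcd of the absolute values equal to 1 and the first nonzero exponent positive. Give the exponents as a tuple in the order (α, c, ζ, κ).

(1, 1, 1, -1)

M: e_1·(0) + e_2·(0) + e_3·(-2) + e_4·(-2) = 0
L: e_1·(2) + e_2·(1) + e_3·(-2) + e_4·(1) = 0
T: e_1·(-1) + e_2·(-1) + e_3·(1) + e_4·(-1) = 0
Solving this homogeneous linear system for the smallest-integer solution (first nonzero entry positive) gives (1, 1, 1, -1).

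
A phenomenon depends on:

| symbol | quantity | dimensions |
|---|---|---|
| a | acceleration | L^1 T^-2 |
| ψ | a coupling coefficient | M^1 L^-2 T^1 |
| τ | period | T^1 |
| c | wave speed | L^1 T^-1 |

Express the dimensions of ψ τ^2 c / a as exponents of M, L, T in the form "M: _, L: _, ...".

Collect each base-dimension exponent across the product:
  M: −(0) + (1) + 2·(0) + (0) = 1
  L: −(1) + (-2) + 2·(0) + (1) = -2
  T: −(-2) + (1) + 2·(1) + (-1) = 4
So the dimensions are [M L⁻² T⁴].

M: 1, L: -2, T: 4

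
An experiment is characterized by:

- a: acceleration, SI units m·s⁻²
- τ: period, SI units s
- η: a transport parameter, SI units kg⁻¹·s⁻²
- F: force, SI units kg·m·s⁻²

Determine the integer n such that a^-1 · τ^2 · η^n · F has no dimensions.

1

Balance the M exponent: (-1)·n from η, plus −(0) + 2·(0) + (1) = 1 from the rest, must sum to zero.
−n + 1 = 0, so n = 1.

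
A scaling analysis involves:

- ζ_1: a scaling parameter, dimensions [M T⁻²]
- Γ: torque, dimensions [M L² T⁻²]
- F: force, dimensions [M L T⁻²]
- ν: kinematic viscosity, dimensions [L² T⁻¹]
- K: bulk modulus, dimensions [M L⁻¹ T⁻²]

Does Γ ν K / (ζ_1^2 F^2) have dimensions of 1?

Sum the exponent of each base dimension across the product:
  M: −2·[ζ_1]_M + [Γ]_M − 2·[F]_M + [ν]_M + [K]_M = −2·(1) + (1) − 2·(1) + (0) + (1) = -2
  L: −2·[ζ_1]_L + [Γ]_L − 2·[F]_L + [ν]_L + [K]_L = −2·(0) + (2) − 2·(1) + (2) + (-1) = 1
  T: −2·[ζ_1]_T + [Γ]_T − 2·[F]_T + [ν]_T + [K]_T = −2·(-2) + (-2) − 2·(-2) + (-1) + (-2) = 3
Net dimensions [M⁻² L T³] ≠ [1] — not dimensionless.

no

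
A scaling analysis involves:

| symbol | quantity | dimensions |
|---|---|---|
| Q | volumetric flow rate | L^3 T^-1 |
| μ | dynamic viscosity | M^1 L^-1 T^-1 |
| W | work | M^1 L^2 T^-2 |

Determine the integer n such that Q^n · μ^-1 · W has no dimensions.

-1

Balance the L exponent: (3)·n from Q, plus −(-1) + (2) = 3 from the rest, must sum to zero.
3n + 3 = 0, so n = -1.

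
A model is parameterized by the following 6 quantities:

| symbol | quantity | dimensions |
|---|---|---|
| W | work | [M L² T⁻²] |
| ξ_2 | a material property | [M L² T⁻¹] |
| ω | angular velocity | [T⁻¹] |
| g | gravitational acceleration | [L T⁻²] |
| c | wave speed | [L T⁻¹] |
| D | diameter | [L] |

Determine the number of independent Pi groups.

There are 6 variables and 3 base dimensions (M, L, T).
The dimension matrix has rank 3.
Independent dimensionless groups: 6 − 3 = 3.

3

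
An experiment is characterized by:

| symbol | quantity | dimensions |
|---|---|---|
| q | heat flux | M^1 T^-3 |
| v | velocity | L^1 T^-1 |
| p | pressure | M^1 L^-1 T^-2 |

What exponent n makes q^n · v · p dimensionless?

-1

Balance the M exponent: (1)·n from q, plus (0) + (1) = 1 from the rest, must sum to zero.
n + 1 = 0, so n = -1.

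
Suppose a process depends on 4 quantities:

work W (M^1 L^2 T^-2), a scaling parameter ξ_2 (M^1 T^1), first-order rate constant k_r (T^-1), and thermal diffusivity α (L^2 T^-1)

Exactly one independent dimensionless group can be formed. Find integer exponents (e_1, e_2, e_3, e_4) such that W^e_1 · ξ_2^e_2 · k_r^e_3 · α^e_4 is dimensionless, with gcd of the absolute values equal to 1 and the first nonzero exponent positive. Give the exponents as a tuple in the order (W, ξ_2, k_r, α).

M: e_1·(1) + e_2·(1) + e_3·(0) + e_4·(0) = 0
L: e_1·(2) + e_2·(0) + e_3·(0) + e_4·(2) = 0
T: e_1·(-2) + e_2·(1) + e_3·(-1) + e_4·(-1) = 0
Solving this homogeneous linear system for the smallest-integer solution (first nonzero entry positive) gives (1, -1, -2, -1).

(1, -1, -2, -1)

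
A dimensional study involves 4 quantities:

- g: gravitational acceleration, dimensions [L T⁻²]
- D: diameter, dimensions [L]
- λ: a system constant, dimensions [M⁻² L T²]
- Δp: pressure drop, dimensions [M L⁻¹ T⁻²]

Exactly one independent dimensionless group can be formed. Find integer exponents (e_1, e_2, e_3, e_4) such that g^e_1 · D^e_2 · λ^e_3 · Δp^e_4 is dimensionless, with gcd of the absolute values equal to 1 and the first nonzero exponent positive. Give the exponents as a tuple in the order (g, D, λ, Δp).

(1, -2, -1, -2)

M: e_1·(0) + e_2·(0) + e_3·(-2) + e_4·(1) = 0
L: e_1·(1) + e_2·(1) + e_3·(1) + e_4·(-1) = 0
T: e_1·(-2) + e_2·(0) + e_3·(2) + e_4·(-2) = 0
Solving this homogeneous linear system for the smallest-integer solution (first nonzero entry positive) gives (1, -2, -1, -2).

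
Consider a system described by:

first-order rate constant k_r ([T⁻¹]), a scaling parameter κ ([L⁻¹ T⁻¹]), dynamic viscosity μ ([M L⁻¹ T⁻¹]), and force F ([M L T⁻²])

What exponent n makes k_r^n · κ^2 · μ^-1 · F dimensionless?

Balance the T exponent: (-1)·n from k_r, plus 2·(-1) − (-1) + (-2) = -3 from the rest, must sum to zero.
−n − 3 = 0, so n = -3.

-3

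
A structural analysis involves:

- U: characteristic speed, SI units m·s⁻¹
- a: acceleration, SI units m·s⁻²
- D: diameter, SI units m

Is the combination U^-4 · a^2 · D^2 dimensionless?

Sum the exponent of each base dimension across the product:
  M: −4·[U]_M + 2·[a]_M + 2·[D]_M = −4·(0) + 2·(0) + 2·(0) = 0
  L: −4·[U]_L + 2·[a]_L + 2·[D]_L = −4·(1) + 2·(1) + 2·(1) = 0
  T: −4·[U]_T + 2·[a]_T + 2·[D]_T = −4·(-1) + 2·(-2) + 2·(0) = 0
All base exponents vanish — dimensionless.

yes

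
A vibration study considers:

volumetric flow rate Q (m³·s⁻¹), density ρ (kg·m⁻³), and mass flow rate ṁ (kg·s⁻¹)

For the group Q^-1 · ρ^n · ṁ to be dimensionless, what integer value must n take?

Balance the M exponent: (1)·n from ρ, plus −(0) + (1) = 1 from the rest, must sum to zero.
n + 1 = 0, so n = -1.

-1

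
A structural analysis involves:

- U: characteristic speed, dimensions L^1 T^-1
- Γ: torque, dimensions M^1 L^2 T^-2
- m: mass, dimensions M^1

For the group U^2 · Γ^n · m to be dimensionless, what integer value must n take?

-1

Balance the M exponent: (1)·n from Γ, plus 2·(0) + (1) = 1 from the rest, must sum to zero.
n + 1 = 0, so n = -1.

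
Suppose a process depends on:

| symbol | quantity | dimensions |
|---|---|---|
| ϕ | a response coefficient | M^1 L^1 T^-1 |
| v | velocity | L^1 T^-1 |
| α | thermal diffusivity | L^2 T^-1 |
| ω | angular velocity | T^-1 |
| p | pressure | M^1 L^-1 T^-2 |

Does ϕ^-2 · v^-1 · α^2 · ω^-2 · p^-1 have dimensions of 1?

Sum the exponent of each base dimension across the product:
  M: −2·[ϕ]_M − [v]_M + 2·[α]_M − 2·[ω]_M − [p]_M = −2·(1) − (0) + 2·(0) − 2·(0) − (1) = -3
  L: −2·[ϕ]_L − [v]_L + 2·[α]_L − 2·[ω]_L − [p]_L = −2·(1) − (1) + 2·(2) − 2·(0) − (-1) = 2
  T: −2·[ϕ]_T − [v]_T + 2·[α]_T − 2·[ω]_T − [p]_T = −2·(-1) − (-1) + 2·(-1) − 2·(-1) − (-2) = 5
Net dimensions [M⁻³ L² T⁵] ≠ [1] — not dimensionless.

no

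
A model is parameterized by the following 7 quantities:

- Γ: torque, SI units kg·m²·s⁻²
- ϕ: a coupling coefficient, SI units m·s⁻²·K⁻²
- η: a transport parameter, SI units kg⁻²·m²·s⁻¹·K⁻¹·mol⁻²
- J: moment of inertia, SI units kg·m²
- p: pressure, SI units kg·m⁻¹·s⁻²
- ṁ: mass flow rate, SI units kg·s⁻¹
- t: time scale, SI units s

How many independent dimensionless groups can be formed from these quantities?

There are 7 variables and 5 base dimensions (M, L, T, Θ, N).
The dimension matrix has rank 5.
Independent dimensionless groups: 7 − 5 = 2.

2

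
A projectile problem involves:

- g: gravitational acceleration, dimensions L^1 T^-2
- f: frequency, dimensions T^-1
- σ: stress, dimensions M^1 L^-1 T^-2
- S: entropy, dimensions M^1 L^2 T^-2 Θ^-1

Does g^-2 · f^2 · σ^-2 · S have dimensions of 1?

Sum the exponent of each base dimension across the product:
  M: −2·[g]_M + 2·[f]_M − 2·[σ]_M + [S]_M = −2·(0) + 2·(0) − 2·(1) + (1) = -1
  L: −2·[g]_L + 2·[f]_L − 2·[σ]_L + [S]_L = −2·(1) + 2·(0) − 2·(-1) + (2) = 2
  T: −2·[g]_T + 2·[f]_T − 2·[σ]_T + [S]_T = −2·(-2) + 2·(-1) − 2·(-2) + (-2) = 4
  Θ: −2·[g]_Θ + 2·[f]_Θ − 2·[σ]_Θ + [S]_Θ = −2·(0) + 2·(0) − 2·(0) + (-1) = -1
Net dimensions [M⁻¹ L² T⁴ Θ⁻¹] ≠ [1] — not dimensionless.

no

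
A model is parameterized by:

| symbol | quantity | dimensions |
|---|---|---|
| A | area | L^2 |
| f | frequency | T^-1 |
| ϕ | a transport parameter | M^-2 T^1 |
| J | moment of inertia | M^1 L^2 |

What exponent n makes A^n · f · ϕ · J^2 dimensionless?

-2

Balance the L exponent: (2)·n from A, plus (0) + (0) + 2·(2) = 4 from the rest, must sum to zero.
2n + 4 = 0, so n = -2.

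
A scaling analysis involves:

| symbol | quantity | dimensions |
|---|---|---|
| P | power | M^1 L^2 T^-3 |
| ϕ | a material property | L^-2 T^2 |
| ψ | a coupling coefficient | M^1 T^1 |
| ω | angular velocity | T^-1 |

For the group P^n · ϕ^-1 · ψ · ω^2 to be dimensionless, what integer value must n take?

Balance the M exponent: (1)·n from P, plus −(0) + (1) + 2·(0) = 1 from the rest, must sum to zero.
n + 1 = 0, so n = -1.

-1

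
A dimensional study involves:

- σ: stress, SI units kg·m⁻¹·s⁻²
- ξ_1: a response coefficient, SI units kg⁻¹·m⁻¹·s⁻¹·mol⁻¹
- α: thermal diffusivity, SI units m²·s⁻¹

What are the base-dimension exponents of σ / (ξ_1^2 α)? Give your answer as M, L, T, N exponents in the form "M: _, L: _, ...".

Collect each base-dimension exponent across the product:
  M: (1) − 2·(-1) − (0) = 3
  L: (-1) − 2·(-1) − (2) = -1
  T: (-2) − 2·(-1) − (-1) = 1
  N: (0) − 2·(-1) − (0) = 2
So the dimensions are [M³ L⁻¹ T N²].

M: 3, L: -1, T: 1, N: 2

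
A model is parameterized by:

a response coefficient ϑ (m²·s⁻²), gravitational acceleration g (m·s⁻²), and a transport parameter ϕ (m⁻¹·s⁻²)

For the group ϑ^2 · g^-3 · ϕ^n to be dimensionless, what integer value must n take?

Balance the L exponent: (-1)·n from ϕ, plus 2·(2) − 3·(1) = 1 from the rest, must sum to zero.
−n + 1 = 0, so n = 1.

1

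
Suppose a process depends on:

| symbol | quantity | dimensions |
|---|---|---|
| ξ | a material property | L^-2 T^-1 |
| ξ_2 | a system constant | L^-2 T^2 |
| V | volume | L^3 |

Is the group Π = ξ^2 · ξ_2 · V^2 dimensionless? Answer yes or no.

yes

Sum the exponent of each base dimension across the product:
  L: 2·[ξ]_L + [ξ_2]_L + 2·[V]_L = 2·(-2) + (-2) + 2·(3) = 0
  T: 2·[ξ]_T + [ξ_2]_T + 2·[V]_T = 2·(-1) + (2) + 2·(0) = 0
All base exponents vanish — dimensionless.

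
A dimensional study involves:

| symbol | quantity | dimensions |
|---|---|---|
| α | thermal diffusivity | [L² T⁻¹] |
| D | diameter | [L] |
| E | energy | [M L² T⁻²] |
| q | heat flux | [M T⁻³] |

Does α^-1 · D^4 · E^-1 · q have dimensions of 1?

Sum the exponent of each base dimension across the product:
  M: −[α]_M + 4·[D]_M − [E]_M + [q]_M = −(0) + 4·(0) − (1) + (1) = 0
  L: −[α]_L + 4·[D]_L − [E]_L + [q]_L = −(2) + 4·(1) − (2) + (0) = 0
  T: −[α]_T + 4·[D]_T − [E]_T + [q]_T = −(-1) + 4·(0) − (-2) + (-3) = 0
All base exponents vanish — dimensionless.

yes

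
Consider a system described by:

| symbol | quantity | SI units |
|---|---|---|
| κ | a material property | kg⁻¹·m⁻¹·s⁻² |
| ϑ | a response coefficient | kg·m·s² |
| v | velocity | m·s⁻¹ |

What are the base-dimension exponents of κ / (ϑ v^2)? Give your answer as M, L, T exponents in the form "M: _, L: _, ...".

Collect each base-dimension exponent across the product:
  M: (-1) − (1) − 2·(0) = -2
  L: (-1) − (1) − 2·(1) = -4
  T: (-2) − (2) − 2·(-1) = -2
So the dimensions are [M⁻² L⁻⁴ T⁻²].

M: -2, L: -4, T: -2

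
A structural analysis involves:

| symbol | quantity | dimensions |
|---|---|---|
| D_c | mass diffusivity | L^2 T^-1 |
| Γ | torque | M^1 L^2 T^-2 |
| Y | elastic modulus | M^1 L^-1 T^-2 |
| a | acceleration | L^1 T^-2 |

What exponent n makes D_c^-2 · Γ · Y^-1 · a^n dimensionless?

1

Balance the L exponent: (1)·n from a, plus −2·(2) + (2) − (-1) = -1 from the rest, must sum to zero.
n − 1 = 0, so n = 1.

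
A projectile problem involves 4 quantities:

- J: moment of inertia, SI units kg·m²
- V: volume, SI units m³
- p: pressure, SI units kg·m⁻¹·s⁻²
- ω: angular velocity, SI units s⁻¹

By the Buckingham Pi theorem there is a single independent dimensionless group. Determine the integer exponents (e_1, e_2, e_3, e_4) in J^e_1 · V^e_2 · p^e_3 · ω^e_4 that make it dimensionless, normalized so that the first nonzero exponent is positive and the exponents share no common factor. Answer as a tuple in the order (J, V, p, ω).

(1, -1, -1, 2)

M: e_1·(1) + e_2·(0) + e_3·(1) + e_4·(0) = 0
L: e_1·(2) + e_2·(3) + e_3·(-1) + e_4·(0) = 0
T: e_1·(0) + e_2·(0) + e_3·(-2) + e_4·(-1) = 0
Solving this homogeneous linear system for the smallest-integer solution (first nonzero entry positive) gives (1, -1, -1, 2).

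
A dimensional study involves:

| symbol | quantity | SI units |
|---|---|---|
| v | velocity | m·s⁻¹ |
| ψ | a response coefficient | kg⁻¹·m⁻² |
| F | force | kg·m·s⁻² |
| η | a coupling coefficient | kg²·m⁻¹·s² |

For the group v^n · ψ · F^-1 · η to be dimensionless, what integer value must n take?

4

Balance the L exponent: (1)·n from v, plus (-2) − (1) + (-1) = -4 from the rest, must sum to zero.
n − 4 = 0, so n = 4.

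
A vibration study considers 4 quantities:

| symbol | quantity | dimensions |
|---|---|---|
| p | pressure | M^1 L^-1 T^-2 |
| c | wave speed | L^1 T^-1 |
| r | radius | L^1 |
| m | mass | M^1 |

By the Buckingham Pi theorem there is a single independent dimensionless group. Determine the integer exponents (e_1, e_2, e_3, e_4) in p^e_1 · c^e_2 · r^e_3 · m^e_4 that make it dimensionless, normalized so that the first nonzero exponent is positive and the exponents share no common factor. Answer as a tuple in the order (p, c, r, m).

(1, -2, 3, -1)

M: e_1·(1) + e_2·(0) + e_3·(0) + e_4·(1) = 0
L: e_1·(-1) + e_2·(1) + e_3·(1) + e_4·(0) = 0
T: e_1·(-2) + e_2·(-1) + e_3·(0) + e_4·(0) = 0
Solving this homogeneous linear system for the smallest-integer solution (first nonzero entry positive) gives (1, -2, 3, -1).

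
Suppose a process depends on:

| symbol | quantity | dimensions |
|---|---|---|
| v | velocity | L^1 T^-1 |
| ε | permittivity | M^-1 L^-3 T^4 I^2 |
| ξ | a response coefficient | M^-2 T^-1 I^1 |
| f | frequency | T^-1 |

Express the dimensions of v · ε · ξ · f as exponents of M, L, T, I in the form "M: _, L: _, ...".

Collect each base-dimension exponent across the product:
  M: (0) + (-1) + (-2) + (0) = -3
  L: (1) + (-3) + (0) + (0) = -2
  T: (-1) + (4) + (-1) + (-1) = 1
  I: (0) + (2) + (1) + (0) = 3
So the dimensions are [M⁻³ L⁻² T I³].

M: -3, L: -2, T: 1, I: 3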